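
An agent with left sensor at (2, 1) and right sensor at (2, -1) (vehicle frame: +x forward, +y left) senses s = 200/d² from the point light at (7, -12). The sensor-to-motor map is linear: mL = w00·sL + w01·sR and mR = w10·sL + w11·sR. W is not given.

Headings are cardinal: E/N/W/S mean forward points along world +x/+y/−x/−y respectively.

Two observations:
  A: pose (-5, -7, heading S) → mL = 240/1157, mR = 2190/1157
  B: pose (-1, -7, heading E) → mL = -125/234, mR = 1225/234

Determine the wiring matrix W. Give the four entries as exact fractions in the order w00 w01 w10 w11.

1/2 -1/2 1/2 1

obs A: pose=(-5,-7,S) → sL=20/13, sR=100/89, mL=240/1157, mR=2190/1157
obs B: pose=(-1,-7,E) → sL=25/9, sR=50/13, mL=-125/234, mR=1225/234
sensor matrix S = [[20/13, 100/89], [25/9, 50/13]]; det S = 378500/135369
solve [mL_A; mL_B] = S·[w00; w01] and [mR_A; mR_B] = S·[w10; w11]:
  w00 = 1/2, w01 = -1/2, w10 = 1/2, w11 = 1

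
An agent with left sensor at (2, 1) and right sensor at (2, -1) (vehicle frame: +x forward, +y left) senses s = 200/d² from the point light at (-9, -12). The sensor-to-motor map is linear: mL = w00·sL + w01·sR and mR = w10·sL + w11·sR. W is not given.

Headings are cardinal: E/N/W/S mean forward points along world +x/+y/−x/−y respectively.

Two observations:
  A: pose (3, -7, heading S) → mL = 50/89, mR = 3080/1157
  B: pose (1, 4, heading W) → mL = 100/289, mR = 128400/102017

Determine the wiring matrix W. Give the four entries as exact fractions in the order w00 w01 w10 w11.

1/2 0 1 1

obs A: pose=(3,-7,S) → sL=100/89, sR=20/13, mL=50/89, mR=3080/1157
obs B: pose=(1,4,W) → sL=200/289, sR=200/353, mL=100/289, mR=128400/102017
sensor matrix S = [[100/89, 20/13], [200/289, 200/353]]; det S = -50528000/118033669
solve [mL_A; mL_B] = S·[w00; w01] and [mR_A; mR_B] = S·[w10; w11]:
  w00 = 1/2, w01 = 0, w10 = 1, w11 = 1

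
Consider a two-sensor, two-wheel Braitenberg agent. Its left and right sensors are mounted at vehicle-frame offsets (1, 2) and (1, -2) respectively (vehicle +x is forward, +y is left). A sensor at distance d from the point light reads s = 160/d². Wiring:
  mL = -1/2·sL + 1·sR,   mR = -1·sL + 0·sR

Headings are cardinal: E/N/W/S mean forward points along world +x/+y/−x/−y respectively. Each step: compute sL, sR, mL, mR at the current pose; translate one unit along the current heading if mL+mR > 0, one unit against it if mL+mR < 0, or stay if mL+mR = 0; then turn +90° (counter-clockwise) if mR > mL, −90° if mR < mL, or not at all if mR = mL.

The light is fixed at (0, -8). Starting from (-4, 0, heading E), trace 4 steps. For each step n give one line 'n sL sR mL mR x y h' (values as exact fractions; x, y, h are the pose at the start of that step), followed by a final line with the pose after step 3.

0 160/109 32/9 2768/981 -160/109 -4 0 E
1 16/5 80/37 104/185 -16/5 -3 0 S
2 32/13 160/137 -112/1781 -32/13 -3 1 W
3 40/29 8/5 132/145 -40/29 -2 1 N
final -2 0 E

n=0: pose=(-4,0,E); sL=160/109, sR=32/9; mL=2768/981, mR=-160/109; mL+mR=1328/981 → advance +1; mR−mL=-4208/981 → turn -1·90°
n=1: pose=(-3,0,S); sL=16/5, sR=80/37; mL=104/185, mR=-16/5; mL+mR=-488/185 → advance -1; mR−mL=-696/185 → turn -1·90°
n=2: pose=(-3,1,W); sL=32/13, sR=160/137; mL=-112/1781, mR=-32/13; mL+mR=-4496/1781 → advance -1; mR−mL=-4272/1781 → turn -1·90°
n=3: pose=(-2,1,N); sL=40/29, sR=8/5; mL=132/145, mR=-40/29; mL+mR=-68/145 → advance -1; mR−mL=-332/145 → turn -1·90°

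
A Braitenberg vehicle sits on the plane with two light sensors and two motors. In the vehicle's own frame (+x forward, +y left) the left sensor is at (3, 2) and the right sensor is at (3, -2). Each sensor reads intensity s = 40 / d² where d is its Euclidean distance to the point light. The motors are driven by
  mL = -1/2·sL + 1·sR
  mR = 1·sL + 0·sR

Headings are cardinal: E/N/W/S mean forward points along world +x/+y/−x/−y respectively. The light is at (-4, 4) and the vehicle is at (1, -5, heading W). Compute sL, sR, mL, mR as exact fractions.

left sensor world pos  = (-2, -7); dL² = 125
right sensor world pos = (-2, -3); dR² = 53
sL = 40/125 = 8/25
sR = 40/53 = 40/53
mL = -1/2·sL + 1·sR = 788/1325
mR = 1·sL + 0·sR = 8/25

8/25 40/53 788/1325 8/25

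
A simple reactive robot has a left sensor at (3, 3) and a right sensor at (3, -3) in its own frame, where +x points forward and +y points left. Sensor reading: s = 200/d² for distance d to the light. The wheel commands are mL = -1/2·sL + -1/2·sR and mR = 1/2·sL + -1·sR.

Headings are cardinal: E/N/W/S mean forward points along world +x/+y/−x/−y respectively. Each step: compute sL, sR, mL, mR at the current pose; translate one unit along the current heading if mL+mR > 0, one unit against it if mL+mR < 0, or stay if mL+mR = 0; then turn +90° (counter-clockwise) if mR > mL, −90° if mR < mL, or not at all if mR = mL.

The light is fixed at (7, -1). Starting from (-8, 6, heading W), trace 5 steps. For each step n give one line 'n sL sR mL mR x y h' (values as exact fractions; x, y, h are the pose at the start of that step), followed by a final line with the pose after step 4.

0 10/17 25/53 -955/1802 -160/901 -8 6 W
1 200/137 40/61 -8840/8357 620/8357 -7 6 S
2 100/121 100/73 -9700/8833 -8450/8833 -7 7 E
3 40/89 40/53 -2840/4717 -2500/4717 -8 7 N
4 10/17 25/53 -955/1802 -160/901 -8 6 W
final -7 6 S

n=0: pose=(-8,6,W); sL=10/17, sR=25/53; mL=-955/1802, mR=-160/901; mL+mR=-75/106 → advance -1; mR−mL=635/1802 → turn +1·90°
n=1: pose=(-7,6,S); sL=200/137, sR=40/61; mL=-8840/8357, mR=620/8357; mL+mR=-60/61 → advance -1; mR−mL=9460/8357 → turn +1·90°
n=2: pose=(-7,7,E); sL=100/121, sR=100/73; mL=-9700/8833, mR=-8450/8833; mL+mR=-150/73 → advance -1; mR−mL=1250/8833 → turn +1·90°
n=3: pose=(-8,7,N); sL=40/89, sR=40/53; mL=-2840/4717, mR=-2500/4717; mL+mR=-60/53 → advance -1; mR−mL=340/4717 → turn +1·90°
n=4: pose=(-8,6,W); sL=10/17, sR=25/53; mL=-955/1802, mR=-160/901; mL+mR=-75/106 → advance -1; mR−mL=635/1802 → turn +1·90°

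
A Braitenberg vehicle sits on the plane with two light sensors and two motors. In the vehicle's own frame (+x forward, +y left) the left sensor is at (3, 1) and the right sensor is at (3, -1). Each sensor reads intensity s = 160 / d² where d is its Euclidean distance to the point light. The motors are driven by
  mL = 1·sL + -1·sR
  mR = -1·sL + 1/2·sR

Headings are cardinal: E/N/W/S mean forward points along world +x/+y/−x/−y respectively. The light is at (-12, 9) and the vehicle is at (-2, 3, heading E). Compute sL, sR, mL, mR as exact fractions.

left sensor world pos  = (1, 4); dL² = 194
right sensor world pos = (1, 2); dR² = 218
sL = 160/194 = 80/97
sR = 160/218 = 80/109
mL = 1·sL + -1·sR = 960/10573
mR = -1·sL + 1/2·sR = -4840/10573

80/97 80/109 960/10573 -4840/10573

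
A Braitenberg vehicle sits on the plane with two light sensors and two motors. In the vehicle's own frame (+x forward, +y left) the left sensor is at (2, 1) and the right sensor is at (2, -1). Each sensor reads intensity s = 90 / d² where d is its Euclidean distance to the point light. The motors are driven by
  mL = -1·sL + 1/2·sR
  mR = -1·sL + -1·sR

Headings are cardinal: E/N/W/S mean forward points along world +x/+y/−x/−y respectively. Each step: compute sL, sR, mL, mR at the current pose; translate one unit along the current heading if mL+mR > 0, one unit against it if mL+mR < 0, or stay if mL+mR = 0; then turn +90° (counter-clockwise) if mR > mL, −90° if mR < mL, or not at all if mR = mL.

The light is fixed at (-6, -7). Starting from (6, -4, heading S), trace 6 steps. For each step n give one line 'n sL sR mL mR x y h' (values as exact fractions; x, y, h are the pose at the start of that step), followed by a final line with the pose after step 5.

n=0: pose=(6,-4,S); sL=9/17, sR=45/61; mL=-333/2074, mR=-1314/1037; mL+mR=-2961/2074 → advance -1; mR−mL=-135/122 → turn -1·90°
n=1: pose=(6,-3,W); sL=90/109, sR=18/25; mL=-1269/2725, mR=-4212/2725; mL+mR=-5481/2725 → advance -1; mR−mL=-27/25 → turn -1·90°
n=2: pose=(7,-3,N); sL=1/2, sR=45/116; mL=-71/232, mR=-103/116; mL+mR=-277/232 → advance -1; mR−mL=-135/232 → turn -1·90°
n=3: pose=(7,-4,E); sL=90/241, sR=90/229; mL=-9765/55189, mR=-42300/55189; mL+mR=-52065/55189 → advance -1; mR−mL=-135/229 → turn -1·90°
n=4: pose=(6,-4,S); sL=9/17, sR=45/61; mL=-333/2074, mR=-1314/1037; mL+mR=-2961/2074 → advance -1; mR−mL=-135/122 → turn -1·90°
n=5: pose=(6,-3,W); sL=90/109, sR=18/25; mL=-1269/2725, mR=-4212/2725; mL+mR=-5481/2725 → advance -1; mR−mL=-27/25 → turn -1·90°

0 9/17 45/61 -333/2074 -1314/1037 6 -4 S
1 90/109 18/25 -1269/2725 -4212/2725 6 -3 W
2 1/2 45/116 -71/232 -103/116 7 -3 N
3 90/241 90/229 -9765/55189 -42300/55189 7 -4 E
4 9/17 45/61 -333/2074 -1314/1037 6 -4 S
5 90/109 18/25 -1269/2725 -4212/2725 6 -3 W
final 7 -3 N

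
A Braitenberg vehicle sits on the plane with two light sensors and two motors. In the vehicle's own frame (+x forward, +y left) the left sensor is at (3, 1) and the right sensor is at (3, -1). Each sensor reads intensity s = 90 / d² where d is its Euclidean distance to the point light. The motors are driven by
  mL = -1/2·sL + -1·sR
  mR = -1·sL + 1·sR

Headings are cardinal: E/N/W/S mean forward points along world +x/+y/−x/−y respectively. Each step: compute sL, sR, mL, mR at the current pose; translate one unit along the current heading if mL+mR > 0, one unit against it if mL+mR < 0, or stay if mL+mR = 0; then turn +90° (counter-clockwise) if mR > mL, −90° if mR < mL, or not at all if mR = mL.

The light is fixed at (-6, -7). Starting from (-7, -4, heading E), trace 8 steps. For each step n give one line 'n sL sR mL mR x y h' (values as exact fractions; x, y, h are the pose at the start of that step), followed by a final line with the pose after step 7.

0 9/2 45/4 -27/2 27/4 -7 -4 E
1 2 90/37 -127/37 16/37 -8 -4 N
2 45/13 45/17 -1935/442 -180/221 -8 -5 W
3 90 18 -63 -72 -7 -5 S
4 9/2 45/16 -81/16 -27/16 -7 -4 W
5 90 90 -135 0 -6 -4 S
6 45/17 5 -215/34 40/17 -6 -3 E
7 90/53 90/49 -6975/2597 360/2597 -7 -3 N
final -7 -4 W

n=0: pose=(-7,-4,E); sL=9/2, sR=45/4; mL=-27/2, mR=27/4; mL+mR=-27/4 → advance -1; mR−mL=81/4 → turn +1·90°
n=1: pose=(-8,-4,N); sL=2, sR=90/37; mL=-127/37, mR=16/37; mL+mR=-3 → advance -1; mR−mL=143/37 → turn +1·90°
n=2: pose=(-8,-5,W); sL=45/13, sR=45/17; mL=-1935/442, mR=-180/221; mL+mR=-135/26 → advance -1; mR−mL=1575/442 → turn +1·90°
n=3: pose=(-7,-5,S); sL=90, sR=18; mL=-63, mR=-72; mL+mR=-135 → advance -1; mR−mL=-9 → turn -1·90°
n=4: pose=(-7,-4,W); sL=9/2, sR=45/16; mL=-81/16, mR=-27/16; mL+mR=-27/4 → advance -1; mR−mL=27/8 → turn +1·90°
n=5: pose=(-6,-4,S); sL=90, sR=90; mL=-135, mR=0; mL+mR=-135 → advance -1; mR−mL=135 → turn +1·90°
n=6: pose=(-6,-3,E); sL=45/17, sR=5; mL=-215/34, mR=40/17; mL+mR=-135/34 → advance -1; mR−mL=295/34 → turn +1·90°
n=7: pose=(-7,-3,N); sL=90/53, sR=90/49; mL=-6975/2597, mR=360/2597; mL+mR=-135/53 → advance -1; mR−mL=7335/2597 → turn +1·90°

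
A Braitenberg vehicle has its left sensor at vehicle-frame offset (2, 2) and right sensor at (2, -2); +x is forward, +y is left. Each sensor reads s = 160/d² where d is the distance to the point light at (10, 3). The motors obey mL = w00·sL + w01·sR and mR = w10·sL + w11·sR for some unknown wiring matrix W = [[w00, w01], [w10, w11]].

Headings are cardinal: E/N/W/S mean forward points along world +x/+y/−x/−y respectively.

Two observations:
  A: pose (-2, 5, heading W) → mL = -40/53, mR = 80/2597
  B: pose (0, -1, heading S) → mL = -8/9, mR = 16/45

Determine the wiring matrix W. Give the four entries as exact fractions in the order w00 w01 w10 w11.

obs A: pose=(-2,5,W) → sL=40/49, sR=40/53, mL=-40/53, mR=80/2597
obs B: pose=(0,-1,S) → sL=8/5, sR=8/9, mL=-8/9, mR=16/45
sensor matrix S = [[40/49, 40/53], [8/5, 8/9]]; det S = -11264/23373
solve [mL_A; mL_B] = S·[w00; w01] and [mR_A; mR_B] = S·[w10; w11]:
  w00 = 0, w01 = -1, w10 = 1/2, w11 = -1/2

0 -1 1/2 -1/2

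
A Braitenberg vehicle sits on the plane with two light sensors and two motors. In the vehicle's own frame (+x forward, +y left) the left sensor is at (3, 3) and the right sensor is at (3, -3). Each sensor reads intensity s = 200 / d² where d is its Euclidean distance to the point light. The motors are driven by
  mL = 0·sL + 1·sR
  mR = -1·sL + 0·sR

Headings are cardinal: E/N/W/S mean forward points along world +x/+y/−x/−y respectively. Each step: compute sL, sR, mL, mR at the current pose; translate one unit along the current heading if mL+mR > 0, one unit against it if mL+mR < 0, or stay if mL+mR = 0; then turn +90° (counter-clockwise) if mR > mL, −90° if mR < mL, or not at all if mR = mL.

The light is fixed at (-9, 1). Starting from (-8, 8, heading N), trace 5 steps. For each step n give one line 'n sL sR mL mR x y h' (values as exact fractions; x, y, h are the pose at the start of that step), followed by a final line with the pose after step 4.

0 25/13 50/29 50/29 -25/13 -8 8 N
1 200/97 8 8 -200/97 -8 7 E
2 100/17 20 20 -100/17 -7 7 S
3 40 40/13 40/13 -40 -7 6 W
4 25/8 2 2 -25/8 -6 6 N
final -6 5 E

n=0: pose=(-8,8,N); sL=25/13, sR=50/29; mL=50/29, mR=-25/13; mL+mR=-75/377 → advance -1; mR−mL=-1375/377 → turn -1·90°
n=1: pose=(-8,7,E); sL=200/97, sR=8; mL=8, mR=-200/97; mL+mR=576/97 → advance +1; mR−mL=-976/97 → turn -1·90°
n=2: pose=(-7,7,S); sL=100/17, sR=20; mL=20, mR=-100/17; mL+mR=240/17 → advance +1; mR−mL=-440/17 → turn -1·90°
n=3: pose=(-7,6,W); sL=40, sR=40/13; mL=40/13, mR=-40; mL+mR=-480/13 → advance -1; mR−mL=-560/13 → turn -1·90°
n=4: pose=(-6,6,N); sL=25/8, sR=2; mL=2, mR=-25/8; mL+mR=-9/8 → advance -1; mR−mL=-41/8 → turn -1·90°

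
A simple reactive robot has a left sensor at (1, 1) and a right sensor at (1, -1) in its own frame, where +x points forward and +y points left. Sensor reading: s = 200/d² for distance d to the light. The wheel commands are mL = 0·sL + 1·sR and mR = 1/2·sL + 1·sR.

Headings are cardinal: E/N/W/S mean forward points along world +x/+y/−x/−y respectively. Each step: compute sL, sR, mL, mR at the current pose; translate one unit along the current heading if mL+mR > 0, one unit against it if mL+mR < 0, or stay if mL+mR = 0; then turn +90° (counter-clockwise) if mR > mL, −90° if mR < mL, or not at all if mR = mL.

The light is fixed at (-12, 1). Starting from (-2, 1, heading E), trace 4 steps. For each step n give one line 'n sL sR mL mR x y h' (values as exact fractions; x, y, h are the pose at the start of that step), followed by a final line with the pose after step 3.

n=0: pose=(-2,1,E); sL=100/61, sR=100/61; mL=100/61, mR=150/61; mL+mR=250/61 → advance +1; mR−mL=50/61 → turn +1·90°
n=1: pose=(-1,1,N); sL=200/101, sR=40/29; mL=40/29, mR=6940/2929; mL+mR=10980/2929 → advance +1; mR−mL=100/101 → turn +1·90°
n=2: pose=(-1,2,W); sL=2, sR=25/13; mL=25/13, mR=38/13; mL+mR=63/13 → advance +1; mR−mL=1 → turn +1·90°
n=3: pose=(-2,2,S); sL=200/121, sR=200/81; mL=200/81, mR=32300/9801; mL+mR=56500/9801 → advance +1; mR−mL=100/121 → turn +1·90°

0 100/61 100/61 100/61 150/61 -2 1 E
1 200/101 40/29 40/29 6940/2929 -1 1 N
2 2 25/13 25/13 38/13 -1 2 W
3 200/121 200/81 200/81 32300/9801 -2 2 S
final -2 1 E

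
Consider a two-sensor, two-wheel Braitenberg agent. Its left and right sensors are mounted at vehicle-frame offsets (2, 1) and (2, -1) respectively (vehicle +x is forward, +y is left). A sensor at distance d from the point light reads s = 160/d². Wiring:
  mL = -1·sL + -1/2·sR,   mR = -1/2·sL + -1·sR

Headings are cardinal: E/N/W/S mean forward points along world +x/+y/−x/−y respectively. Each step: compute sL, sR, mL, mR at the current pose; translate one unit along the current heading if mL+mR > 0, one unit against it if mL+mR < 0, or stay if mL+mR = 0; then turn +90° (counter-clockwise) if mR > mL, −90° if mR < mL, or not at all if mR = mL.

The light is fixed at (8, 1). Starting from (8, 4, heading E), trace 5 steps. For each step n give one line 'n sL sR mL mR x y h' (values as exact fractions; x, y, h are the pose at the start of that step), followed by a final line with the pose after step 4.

n=0: pose=(8,4,E); sL=8, sR=20; mL=-18, mR=-24; mL+mR=-42 → advance -1; mR−mL=-6 → turn -1·90°
n=1: pose=(7,4,S); sL=160, sR=32; mL=-176, mR=-112; mL+mR=-288 → advance -1; mR−mL=64 → turn +1·90°
n=2: pose=(7,5,E); sL=80/13, sR=16; mL=-184/13, mR=-248/13; mL+mR=-432/13 → advance -1; mR−mL=-64/13 → turn -1·90°
n=3: pose=(6,5,S); sL=32, sR=160/13; mL=-496/13, mR=-368/13; mL+mR=-864/13 → advance -1; mR−mL=128/13 → turn +1·90°
n=4: pose=(6,6,E); sL=40/9, sR=10; mL=-85/9, mR=-110/9; mL+mR=-65/3 → advance -1; mR−mL=-25/9 → turn -1·90°

0 8 20 -18 -24 8 4 E
1 160 32 -176 -112 7 4 S
2 80/13 16 -184/13 -248/13 7 5 E
3 32 160/13 -496/13 -368/13 6 5 S
4 40/9 10 -85/9 -110/9 6 6 E
final 5 6 S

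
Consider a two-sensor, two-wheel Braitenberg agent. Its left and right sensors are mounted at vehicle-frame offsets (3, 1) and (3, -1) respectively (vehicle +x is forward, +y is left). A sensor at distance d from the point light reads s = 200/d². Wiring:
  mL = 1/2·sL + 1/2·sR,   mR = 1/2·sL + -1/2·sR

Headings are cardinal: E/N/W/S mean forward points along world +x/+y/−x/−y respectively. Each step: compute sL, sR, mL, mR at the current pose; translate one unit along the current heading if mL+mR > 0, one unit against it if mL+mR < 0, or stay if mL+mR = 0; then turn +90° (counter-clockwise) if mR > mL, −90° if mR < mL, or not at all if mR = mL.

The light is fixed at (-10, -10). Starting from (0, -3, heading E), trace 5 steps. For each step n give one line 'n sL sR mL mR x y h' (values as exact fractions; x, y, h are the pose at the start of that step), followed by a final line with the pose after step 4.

n=0: pose=(0,-3,E); sL=200/233, sR=40/41; mL=8760/9553, mR=-560/9553; mL+mR=200/233 → advance +1; mR−mL=-40/41 → turn -1·90°
n=1: pose=(1,-3,S); sL=5/4, sR=50/29; mL=345/232, mR=-55/232; mL+mR=5/4 → advance +1; mR−mL=-50/29 → turn -1·90°
n=2: pose=(1,-4,W); sL=200/89, sR=200/113; mL=20200/10057, mR=2400/10057; mL+mR=200/89 → advance +1; mR−mL=-200/113 → turn -1·90°
n=3: pose=(0,-4,N); sL=100/81, sR=100/101; mL=9100/8181, mR=1000/8181; mL+mR=100/81 → advance +1; mR−mL=-100/101 → turn -1·90°
n=4: pose=(0,-3,E); sL=200/233, sR=40/41; mL=8760/9553, mR=-560/9553; mL+mR=200/233 → advance +1; mR−mL=-40/41 → turn -1·90°

0 200/233 40/41 8760/9553 -560/9553 0 -3 E
1 5/4 50/29 345/232 -55/232 1 -3 S
2 200/89 200/113 20200/10057 2400/10057 1 -4 W
3 100/81 100/101 9100/8181 1000/8181 0 -4 N
4 200/233 40/41 8760/9553 -560/9553 0 -3 E
final 1 -3 S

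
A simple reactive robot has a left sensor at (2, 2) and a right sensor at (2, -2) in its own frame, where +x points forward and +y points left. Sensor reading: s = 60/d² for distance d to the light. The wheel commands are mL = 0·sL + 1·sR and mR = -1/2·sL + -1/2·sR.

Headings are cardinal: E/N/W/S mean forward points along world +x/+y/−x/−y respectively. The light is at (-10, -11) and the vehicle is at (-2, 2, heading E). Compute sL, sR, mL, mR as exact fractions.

left sensor world pos  = (0, 4); dL² = 325
right sensor world pos = (0, 0); dR² = 221
sL = 60/325 = 12/65
sR = 60/221 = 60/221
mL = 0·sL + 1·sR = 60/221
mR = -1/2·sL + -1/2·sR = -252/1105

12/65 60/221 60/221 -252/1105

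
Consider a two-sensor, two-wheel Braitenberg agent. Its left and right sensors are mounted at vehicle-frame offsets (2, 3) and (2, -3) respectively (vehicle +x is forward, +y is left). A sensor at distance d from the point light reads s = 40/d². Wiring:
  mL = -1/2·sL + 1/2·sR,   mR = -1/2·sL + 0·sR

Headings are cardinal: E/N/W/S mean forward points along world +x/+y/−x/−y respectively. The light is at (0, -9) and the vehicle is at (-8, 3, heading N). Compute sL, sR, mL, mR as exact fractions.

40/317 40/221 1920/70057 -20/317

left sensor world pos  = (-11, 5); dL² = 317
right sensor world pos = (-5, 5); dR² = 221
sL = 40/317 = 40/317
sR = 40/221 = 40/221
mL = -1/2·sL + 1/2·sR = 1920/70057
mR = -1/2·sL + 0·sR = -20/317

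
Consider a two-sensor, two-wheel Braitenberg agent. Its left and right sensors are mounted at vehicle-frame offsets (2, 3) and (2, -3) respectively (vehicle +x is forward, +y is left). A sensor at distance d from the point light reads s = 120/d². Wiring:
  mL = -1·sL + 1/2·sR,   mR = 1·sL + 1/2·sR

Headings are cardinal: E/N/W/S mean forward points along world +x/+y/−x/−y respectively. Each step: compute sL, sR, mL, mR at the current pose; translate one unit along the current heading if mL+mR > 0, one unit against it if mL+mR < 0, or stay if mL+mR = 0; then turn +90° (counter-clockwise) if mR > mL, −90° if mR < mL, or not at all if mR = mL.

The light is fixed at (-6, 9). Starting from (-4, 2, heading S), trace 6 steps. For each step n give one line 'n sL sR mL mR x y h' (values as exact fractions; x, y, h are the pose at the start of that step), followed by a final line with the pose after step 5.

n=0: pose=(-4,2,S); sL=60/53, sR=60/41; mL=-870/2173, mR=4050/2173; mL+mR=60/41 → advance +1; mR−mL=120/53 → turn +1·90°
n=1: pose=(-4,1,E); sL=120/41, sR=120/137; mL=-13980/5617, mR=18900/5617; mL+mR=120/137 → advance +1; mR−mL=240/41 → turn +1·90°
n=2: pose=(-3,1,N); sL=10/3, sR=5/3; mL=-5/2, mR=25/6; mL+mR=5/3 → advance +1; mR−mL=20/3 → turn +1·90°
n=3: pose=(-3,2,W); sL=120/101, sR=120/17; mL=4020/1717, mR=8100/1717; mL+mR=120/17 → advance +1; mR−mL=240/101 → turn +1·90°
n=4: pose=(-4,2,S); sL=60/53, sR=60/41; mL=-870/2173, mR=4050/2173; mL+mR=60/41 → advance +1; mR−mL=120/53 → turn +1·90°
n=5: pose=(-4,1,E); sL=120/41, sR=120/137; mL=-13980/5617, mR=18900/5617; mL+mR=120/137 → advance +1; mR−mL=240/41 → turn +1·90°

0 60/53 60/41 -870/2173 4050/2173 -4 2 S
1 120/41 120/137 -13980/5617 18900/5617 -4 1 E
2 10/3 5/3 -5/2 25/6 -3 1 N
3 120/101 120/17 4020/1717 8100/1717 -3 2 W
4 60/53 60/41 -870/2173 4050/2173 -4 2 S
5 120/41 120/137 -13980/5617 18900/5617 -4 1 E
final -3 1 N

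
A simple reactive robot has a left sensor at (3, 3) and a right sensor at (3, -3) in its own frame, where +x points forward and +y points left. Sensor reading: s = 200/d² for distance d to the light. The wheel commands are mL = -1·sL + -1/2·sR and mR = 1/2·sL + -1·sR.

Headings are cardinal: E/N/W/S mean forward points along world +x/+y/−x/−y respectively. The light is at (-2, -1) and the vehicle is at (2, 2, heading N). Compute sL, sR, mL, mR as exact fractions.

200/37 40/17 -4140/629 220/629

left sensor world pos  = (-1, 5); dL² = 37
right sensor world pos = (5, 5); dR² = 85
sL = 200/37 = 200/37
sR = 200/85 = 40/17
mL = -1·sL + -1/2·sR = -4140/629
mR = 1/2·sL + -1·sR = 220/629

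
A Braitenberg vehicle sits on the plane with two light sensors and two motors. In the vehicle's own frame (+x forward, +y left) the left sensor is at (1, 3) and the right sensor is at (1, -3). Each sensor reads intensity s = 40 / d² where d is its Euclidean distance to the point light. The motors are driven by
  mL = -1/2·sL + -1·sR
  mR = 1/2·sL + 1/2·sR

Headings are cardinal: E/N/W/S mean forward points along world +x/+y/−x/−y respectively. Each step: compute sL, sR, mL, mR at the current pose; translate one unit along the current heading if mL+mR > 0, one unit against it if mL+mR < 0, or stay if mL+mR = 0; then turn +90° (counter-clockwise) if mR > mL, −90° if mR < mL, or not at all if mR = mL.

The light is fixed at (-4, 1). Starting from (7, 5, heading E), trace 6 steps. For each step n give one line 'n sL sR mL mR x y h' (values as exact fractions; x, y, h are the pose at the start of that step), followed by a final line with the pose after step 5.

n=0: pose=(7,5,E); sL=40/193, sR=8/29; mL=-2124/5597, mR=1352/5597; mL+mR=-4/29 → advance -1; mR−mL=3476/5597 → turn +1·90°
n=1: pose=(6,5,N); sL=20/37, sR=20/97; mL=-1710/3589, mR=1340/3589; mL+mR=-10/97 → advance -1; mR−mL=3050/3589 → turn +1·90°
n=2: pose=(6,4,W); sL=40/81, sR=40/117; mL=-620/1053, mR=440/1053; mL+mR=-20/117 → advance -1; mR−mL=1060/1053 → turn +1·90°
n=3: pose=(7,4,S); sL=1/5, sR=10/17; mL=-117/170, mR=67/170; mL+mR=-5/17 → advance -1; mR−mL=92/85 → turn +1·90°
n=4: pose=(7,5,E); sL=40/193, sR=8/29; mL=-2124/5597, mR=1352/5597; mL+mR=-4/29 → advance -1; mR−mL=3476/5597 → turn +1·90°
n=5: pose=(6,5,N); sL=20/37, sR=20/97; mL=-1710/3589, mR=1340/3589; mL+mR=-10/97 → advance -1; mR−mL=3050/3589 → turn +1·90°

0 40/193 8/29 -2124/5597 1352/5597 7 5 E
1 20/37 20/97 -1710/3589 1340/3589 6 5 N
2 40/81 40/117 -620/1053 440/1053 6 4 W
3 1/5 10/17 -117/170 67/170 7 4 S
4 40/193 8/29 -2124/5597 1352/5597 7 5 E
5 20/37 20/97 -1710/3589 1340/3589 6 5 N
final 6 4 W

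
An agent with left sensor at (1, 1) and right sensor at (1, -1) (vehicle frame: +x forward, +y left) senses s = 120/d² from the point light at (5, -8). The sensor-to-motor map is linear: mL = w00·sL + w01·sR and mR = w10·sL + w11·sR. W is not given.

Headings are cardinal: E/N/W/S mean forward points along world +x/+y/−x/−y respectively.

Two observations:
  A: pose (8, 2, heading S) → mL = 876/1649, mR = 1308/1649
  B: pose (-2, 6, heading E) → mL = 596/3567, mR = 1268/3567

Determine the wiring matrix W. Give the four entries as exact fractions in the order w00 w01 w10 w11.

obs A: pose=(8,2,S) → sL=120/97, sR=24/17, mL=876/1649, mR=1308/1649
obs B: pose=(-2,6,E) → sL=40/87, sR=24/41, mL=596/3567, mR=1268/3567
sensor matrix S = [[120/97, 24/17], [40/87, 24/41]]; det S = 147200/1960661
solve [mL_A; mL_B] = S·[w00; w01] and [mR_A; mR_B] = S·[w10; w11]:
  w00 = 1, w01 = -1/2, w10 = -1/2, w11 = 1

1 -1/2 -1/2 1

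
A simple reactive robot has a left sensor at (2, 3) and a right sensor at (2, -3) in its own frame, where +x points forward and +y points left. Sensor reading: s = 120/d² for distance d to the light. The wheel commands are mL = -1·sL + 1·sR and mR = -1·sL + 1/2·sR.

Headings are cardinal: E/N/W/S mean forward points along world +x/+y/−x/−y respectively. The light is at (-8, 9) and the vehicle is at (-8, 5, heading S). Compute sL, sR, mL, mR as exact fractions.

left sensor world pos  = (-5, 3); dL² = 45
right sensor world pos = (-11, 3); dR² = 45
sL = 120/45 = 8/3
sR = 120/45 = 8/3
mL = -1·sL + 1·sR = 0
mR = -1·sL + 1/2·sR = -4/3

8/3 8/3 0 -4/3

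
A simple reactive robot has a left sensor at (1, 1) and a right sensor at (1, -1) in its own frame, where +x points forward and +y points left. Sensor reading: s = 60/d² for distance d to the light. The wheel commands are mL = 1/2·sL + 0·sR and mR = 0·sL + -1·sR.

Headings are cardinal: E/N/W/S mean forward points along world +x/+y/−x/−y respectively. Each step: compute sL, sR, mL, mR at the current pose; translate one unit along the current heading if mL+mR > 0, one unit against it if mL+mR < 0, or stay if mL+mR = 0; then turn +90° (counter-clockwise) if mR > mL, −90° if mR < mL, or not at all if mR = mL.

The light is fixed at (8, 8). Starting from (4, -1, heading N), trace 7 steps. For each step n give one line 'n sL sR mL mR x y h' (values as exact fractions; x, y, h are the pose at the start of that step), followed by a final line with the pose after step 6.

0 60/89 60/73 30/89 -60/73 4 -1 N
1 2/3 6/13 1/3 -6/13 4 -2 E
2 60/137 60/157 30/137 -60/157 3 -2 S
3 15/34 3/5 15/68 -3/5 3 -1 W
4 60/89 60/73 30/89 -60/73 4 -1 N
5 2/3 6/13 1/3 -6/13 4 -2 E
6 60/137 60/157 30/137 -60/157 3 -2 S
final 3 -1 W

n=0: pose=(4,-1,N); sL=60/89, sR=60/73; mL=30/89, mR=-60/73; mL+mR=-3150/6497 → advance -1; mR−mL=-7530/6497 → turn -1·90°
n=1: pose=(4,-2,E); sL=2/3, sR=6/13; mL=1/3, mR=-6/13; mL+mR=-5/39 → advance -1; mR−mL=-31/39 → turn -1·90°
n=2: pose=(3,-2,S); sL=60/137, sR=60/157; mL=30/137, mR=-60/157; mL+mR=-3510/21509 → advance -1; mR−mL=-12930/21509 → turn -1·90°
n=3: pose=(3,-1,W); sL=15/34, sR=3/5; mL=15/68, mR=-3/5; mL+mR=-129/340 → advance -1; mR−mL=-279/340 → turn -1·90°
n=4: pose=(4,-1,N); sL=60/89, sR=60/73; mL=30/89, mR=-60/73; mL+mR=-3150/6497 → advance -1; mR−mL=-7530/6497 → turn -1·90°
n=5: pose=(4,-2,E); sL=2/3, sR=6/13; mL=1/3, mR=-6/13; mL+mR=-5/39 → advance -1; mR−mL=-31/39 → turn -1·90°
n=6: pose=(3,-2,S); sL=60/137, sR=60/157; mL=30/137, mR=-60/157; mL+mR=-3510/21509 → advance -1; mR−mL=-12930/21509 → turn -1·90°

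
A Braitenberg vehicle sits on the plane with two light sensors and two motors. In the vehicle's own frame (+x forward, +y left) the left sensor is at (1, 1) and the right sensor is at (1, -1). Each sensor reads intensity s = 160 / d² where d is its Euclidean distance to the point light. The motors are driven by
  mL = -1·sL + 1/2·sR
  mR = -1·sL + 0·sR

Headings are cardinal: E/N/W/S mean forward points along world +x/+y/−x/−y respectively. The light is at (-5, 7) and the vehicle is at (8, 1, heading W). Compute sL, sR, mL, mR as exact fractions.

left sensor world pos  = (7, 0); dL² = 193
right sensor world pos = (7, 2); dR² = 169
sL = 160/193 = 160/193
sR = 160/169 = 160/169
mL = -1·sL + 1/2·sR = -11600/32617
mR = -1·sL + 0·sR = -160/193

160/193 160/169 -11600/32617 -160/193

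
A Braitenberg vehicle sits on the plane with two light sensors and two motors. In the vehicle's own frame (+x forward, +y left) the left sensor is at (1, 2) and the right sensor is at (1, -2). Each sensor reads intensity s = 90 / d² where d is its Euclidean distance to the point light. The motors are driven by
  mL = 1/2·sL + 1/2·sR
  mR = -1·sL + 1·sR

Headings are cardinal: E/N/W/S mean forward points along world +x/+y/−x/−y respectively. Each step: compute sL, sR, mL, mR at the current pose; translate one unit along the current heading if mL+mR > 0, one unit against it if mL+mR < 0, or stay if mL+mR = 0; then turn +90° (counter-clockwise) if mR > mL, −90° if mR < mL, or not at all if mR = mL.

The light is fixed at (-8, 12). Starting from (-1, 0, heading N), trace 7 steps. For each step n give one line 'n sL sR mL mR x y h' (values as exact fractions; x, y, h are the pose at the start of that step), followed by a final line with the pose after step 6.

0 45/73 45/101 3915/7373 -1260/7373 -1 0 N
1 18/29 90/233 3402/6757 -1584/6757 -1 1 E
2 45/122 1/2 53/122 8/61 0 1 S
3 18/49 90/149 3546/7301 1728/7301 0 0 W
4 45/73 45/101 3915/7373 -1260/7373 -1 0 N
5 18/29 90/233 3402/6757 -1584/6757 -1 1 E
6 45/122 1/2 53/122 8/61 0 1 S
final 0 0 W

n=0: pose=(-1,0,N); sL=45/73, sR=45/101; mL=3915/7373, mR=-1260/7373; mL+mR=2655/7373 → advance +1; mR−mL=-5175/7373 → turn -1·90°
n=1: pose=(-1,1,E); sL=18/29, sR=90/233; mL=3402/6757, mR=-1584/6757; mL+mR=1818/6757 → advance +1; mR−mL=-4986/6757 → turn -1·90°
n=2: pose=(0,1,S); sL=45/122, sR=1/2; mL=53/122, mR=8/61; mL+mR=69/122 → advance +1; mR−mL=-37/122 → turn -1·90°
n=3: pose=(0,0,W); sL=18/49, sR=90/149; mL=3546/7301, mR=1728/7301; mL+mR=5274/7301 → advance +1; mR−mL=-1818/7301 → turn -1·90°
n=4: pose=(-1,0,N); sL=45/73, sR=45/101; mL=3915/7373, mR=-1260/7373; mL+mR=2655/7373 → advance +1; mR−mL=-5175/7373 → turn -1·90°
n=5: pose=(-1,1,E); sL=18/29, sR=90/233; mL=3402/6757, mR=-1584/6757; mL+mR=1818/6757 → advance +1; mR−mL=-4986/6757 → turn -1·90°
n=6: pose=(0,1,S); sL=45/122, sR=1/2; mL=53/122, mR=8/61; mL+mR=69/122 → advance +1; mR−mL=-37/122 → turn -1·90°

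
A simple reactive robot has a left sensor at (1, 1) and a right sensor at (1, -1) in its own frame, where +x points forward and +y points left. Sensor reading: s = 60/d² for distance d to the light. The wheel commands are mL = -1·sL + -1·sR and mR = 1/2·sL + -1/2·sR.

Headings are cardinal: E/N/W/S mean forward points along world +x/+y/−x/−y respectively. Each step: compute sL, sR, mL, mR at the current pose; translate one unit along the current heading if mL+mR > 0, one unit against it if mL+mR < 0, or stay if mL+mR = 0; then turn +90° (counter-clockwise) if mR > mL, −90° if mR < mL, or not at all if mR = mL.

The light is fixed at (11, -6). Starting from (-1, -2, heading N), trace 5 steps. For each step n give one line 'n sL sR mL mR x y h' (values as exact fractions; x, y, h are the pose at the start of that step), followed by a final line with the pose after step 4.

0 30/97 30/73 -5100/7081 -360/7081 -1 -2 N
1 60/173 12/37 -4296/6401 72/6401 -1 -3 W
2 15/26 15/37 -945/962 165/1924 0 -3 S
3 12/25 60/109 -2808/2725 -96/2725 0 -2 E
4 30/97 30/73 -5100/7081 -360/7081 -1 -2 N
final -1 -3 W

n=0: pose=(-1,-2,N); sL=30/97, sR=30/73; mL=-5100/7081, mR=-360/7081; mL+mR=-5460/7081 → advance -1; mR−mL=4740/7081 → turn +1·90°
n=1: pose=(-1,-3,W); sL=60/173, sR=12/37; mL=-4296/6401, mR=72/6401; mL+mR=-4224/6401 → advance -1; mR−mL=4368/6401 → turn +1·90°
n=2: pose=(0,-3,S); sL=15/26, sR=15/37; mL=-945/962, mR=165/1924; mL+mR=-1725/1924 → advance -1; mR−mL=2055/1924 → turn +1·90°
n=3: pose=(0,-2,E); sL=12/25, sR=60/109; mL=-2808/2725, mR=-96/2725; mL+mR=-2904/2725 → advance -1; mR−mL=2712/2725 → turn +1·90°
n=4: pose=(-1,-2,N); sL=30/97, sR=30/73; mL=-5100/7081, mR=-360/7081; mL+mR=-5460/7081 → advance -1; mR−mL=4740/7081 → turn +1·90°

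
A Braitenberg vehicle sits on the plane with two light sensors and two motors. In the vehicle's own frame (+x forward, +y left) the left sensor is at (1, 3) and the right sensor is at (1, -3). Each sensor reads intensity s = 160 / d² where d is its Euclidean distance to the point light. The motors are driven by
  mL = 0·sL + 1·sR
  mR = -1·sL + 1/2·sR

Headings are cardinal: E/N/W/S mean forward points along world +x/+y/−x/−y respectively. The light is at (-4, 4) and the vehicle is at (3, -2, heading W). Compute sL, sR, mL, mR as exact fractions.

left sensor world pos  = (2, -5); dL² = 117
right sensor world pos = (2, 1); dR² = 45
sL = 160/117 = 160/117
sR = 160/45 = 32/9
mL = 0·sL + 1·sR = 32/9
mR = -1·sL + 1/2·sR = 16/39

160/117 32/9 32/9 16/39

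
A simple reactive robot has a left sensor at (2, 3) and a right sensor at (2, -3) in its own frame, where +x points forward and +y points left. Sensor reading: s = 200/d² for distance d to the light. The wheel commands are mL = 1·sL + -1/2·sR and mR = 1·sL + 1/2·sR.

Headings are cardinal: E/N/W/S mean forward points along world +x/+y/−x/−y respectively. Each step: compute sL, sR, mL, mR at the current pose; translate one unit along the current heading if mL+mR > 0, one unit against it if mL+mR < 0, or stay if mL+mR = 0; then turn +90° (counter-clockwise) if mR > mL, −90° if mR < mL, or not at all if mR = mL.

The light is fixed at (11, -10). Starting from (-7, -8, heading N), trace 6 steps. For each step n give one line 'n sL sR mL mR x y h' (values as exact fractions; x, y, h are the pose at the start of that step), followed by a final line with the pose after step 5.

n=0: pose=(-7,-8,N); sL=200/457, sR=200/241; mL=2500/110137, mR=93900/110137; mL+mR=400/457 → advance +1; mR−mL=200/241 → turn +1·90°
n=1: pose=(-7,-7,W); sL=1/2, sR=50/109; mL=59/218, mR=159/218; mL+mR=1 → advance +1; mR−mL=50/109 → turn +1·90°
n=2: pose=(-8,-7,S); sL=200/257, sR=40/97; mL=14260/24929, mR=24540/24929; mL+mR=400/257 → advance +1; mR−mL=40/97 → turn +1·90°
n=3: pose=(-8,-8,E); sL=100/157, sR=20/29; mL=1330/4553, mR=4470/4553; mL+mR=200/157 → advance +1; mR−mL=20/29 → turn +1·90°
n=4: pose=(-7,-8,N); sL=200/457, sR=200/241; mL=2500/110137, mR=93900/110137; mL+mR=400/457 → advance +1; mR−mL=200/241 → turn +1·90°
n=5: pose=(-7,-7,W); sL=1/2, sR=50/109; mL=59/218, mR=159/218; mL+mR=1 → advance +1; mR−mL=50/109 → turn +1·90°

0 200/457 200/241 2500/110137 93900/110137 -7 -8 N
1 1/2 50/109 59/218 159/218 -7 -7 W
2 200/257 40/97 14260/24929 24540/24929 -8 -7 S
3 100/157 20/29 1330/4553 4470/4553 -8 -8 E
4 200/457 200/241 2500/110137 93900/110137 -7 -8 N
5 1/2 50/109 59/218 159/218 -7 -7 W
final -8 -7 S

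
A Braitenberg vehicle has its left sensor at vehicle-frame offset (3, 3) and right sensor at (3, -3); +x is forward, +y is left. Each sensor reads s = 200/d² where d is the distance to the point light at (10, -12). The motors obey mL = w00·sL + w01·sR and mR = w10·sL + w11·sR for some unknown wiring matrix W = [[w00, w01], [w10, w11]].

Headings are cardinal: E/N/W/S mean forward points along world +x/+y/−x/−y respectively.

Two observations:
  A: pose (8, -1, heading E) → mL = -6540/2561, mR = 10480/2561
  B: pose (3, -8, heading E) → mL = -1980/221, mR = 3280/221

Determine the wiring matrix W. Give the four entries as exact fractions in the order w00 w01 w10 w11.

obs A: pose=(8,-1,E) → sL=200/197, sR=40/13, mL=-6540/2561, mR=10480/2561
obs B: pose=(3,-8,E) → sL=40/13, sR=200/17, mL=-1980/221, mR=3280/221
sensor matrix S = [[200/197, 40/13], [40/13, 200/17]]; det S = 1401600/565981
solve [mL_A; mL_B] = S·[w00; w01] and [mR_A; mR_B] = S·[w10; w11]:
  w00 = -1, w01 = -1/2, w10 = 1, w11 = 1

-1 -1/2 1 1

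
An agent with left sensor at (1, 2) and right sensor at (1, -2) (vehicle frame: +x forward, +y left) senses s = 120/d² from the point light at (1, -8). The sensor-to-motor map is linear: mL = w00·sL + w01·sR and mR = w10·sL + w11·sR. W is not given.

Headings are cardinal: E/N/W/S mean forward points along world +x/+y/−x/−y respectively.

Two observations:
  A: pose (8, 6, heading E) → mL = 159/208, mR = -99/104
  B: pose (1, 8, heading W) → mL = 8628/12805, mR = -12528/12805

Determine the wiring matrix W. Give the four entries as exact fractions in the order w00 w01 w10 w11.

obs A: pose=(8,6,E) → sL=3/8, sR=15/26, mL=159/208, mR=-99/104
obs B: pose=(1,8,W) → sL=120/197, sR=24/65, mL=8628/12805, mR=-12528/12805
sensor matrix S = [[3/8, 15/26], [120/197, 24/65]]; det S = -2727/12805
solve [mL_A; mL_B] = S·[w00; w01] and [mR_A; mR_B] = S·[w10; w11]:
  w00 = 1/2, w01 = 1, w10 = -1, w11 = -1

1/2 1 -1 -1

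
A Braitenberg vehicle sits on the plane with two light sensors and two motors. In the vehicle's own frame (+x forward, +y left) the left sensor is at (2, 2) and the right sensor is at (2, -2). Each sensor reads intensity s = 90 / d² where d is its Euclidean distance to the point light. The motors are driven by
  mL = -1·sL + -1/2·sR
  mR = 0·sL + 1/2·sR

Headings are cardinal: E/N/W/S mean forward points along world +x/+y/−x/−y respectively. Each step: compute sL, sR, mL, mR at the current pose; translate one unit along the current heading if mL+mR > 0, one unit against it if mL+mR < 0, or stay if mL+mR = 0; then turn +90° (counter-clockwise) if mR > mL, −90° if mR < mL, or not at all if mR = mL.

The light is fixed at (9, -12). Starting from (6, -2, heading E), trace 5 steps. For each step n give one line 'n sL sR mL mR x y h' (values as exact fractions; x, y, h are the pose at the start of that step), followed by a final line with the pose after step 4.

n=0: pose=(6,-2,E); sL=18/29, sR=18/13; mL=-495/377, mR=9/13; mL+mR=-18/29 → advance -1; mR−mL=756/377 → turn +1·90°
n=1: pose=(5,-2,N); sL=1/2, sR=45/74; mL=-119/148, mR=45/148; mL+mR=-1/2 → advance -1; mR−mL=41/37 → turn +1·90°
n=2: pose=(5,-3,W); sL=18/17, sR=90/157; mL=-3591/2669, mR=45/157; mL+mR=-18/17 → advance -1; mR−mL=4356/2669 → turn +1·90°
n=3: pose=(6,-3,S); sL=9/5, sR=45/37; mL=-891/370, mR=45/74; mL+mR=-9/5 → advance -1; mR−mL=558/185 → turn +1·90°
n=4: pose=(6,-2,E); sL=18/29, sR=18/13; mL=-495/377, mR=9/13; mL+mR=-18/29 → advance -1; mR−mL=756/377 → turn +1·90°

0 18/29 18/13 -495/377 9/13 6 -2 E
1 1/2 45/74 -119/148 45/148 5 -2 N
2 18/17 90/157 -3591/2669 45/157 5 -3 W
3 9/5 45/37 -891/370 45/74 6 -3 S
4 18/29 18/13 -495/377 9/13 6 -2 E
final 5 -2 N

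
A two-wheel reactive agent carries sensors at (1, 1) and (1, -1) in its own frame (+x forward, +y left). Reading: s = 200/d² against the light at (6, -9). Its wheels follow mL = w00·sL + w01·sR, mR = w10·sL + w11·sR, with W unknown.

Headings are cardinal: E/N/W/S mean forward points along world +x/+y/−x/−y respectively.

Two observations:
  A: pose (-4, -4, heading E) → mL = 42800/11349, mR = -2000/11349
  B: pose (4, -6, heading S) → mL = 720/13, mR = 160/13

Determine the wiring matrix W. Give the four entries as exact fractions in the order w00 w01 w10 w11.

1 1 1/2 -1/2

obs A: pose=(-4,-4,E) → sL=200/117, sR=200/97, mL=42800/11349, mR=-2000/11349
obs B: pose=(4,-6,S) → sL=40, sR=200/13, mL=720/13, mR=160/13
sensor matrix S = [[200/117, 200/97], [40, 200/13]]; det S = -8288000/147537
solve [mL_A; mL_B] = S·[w00; w01] and [mR_A; mR_B] = S·[w10; w11]:
  w00 = 1, w01 = 1, w10 = 1/2, w11 = -1/2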